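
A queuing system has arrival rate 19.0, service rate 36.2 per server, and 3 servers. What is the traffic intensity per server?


rho = lambda / (c * mu) = 19.0 / (3 * 36.2) = 0.175

0.175


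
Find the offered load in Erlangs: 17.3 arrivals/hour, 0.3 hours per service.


Offered load a = lambda * E[S] = 17.3 * 0.3 = 5.19 Erlangs

5.19 Erlangs


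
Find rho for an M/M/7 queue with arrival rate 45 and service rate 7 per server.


rho = lambda/(c*mu) = 45/(7*7) = 0.9184

0.9184


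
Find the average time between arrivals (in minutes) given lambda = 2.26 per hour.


Mean interarrival time = 60/lambda = 60/2.26 = 26.55 minutes

26.55 minutes


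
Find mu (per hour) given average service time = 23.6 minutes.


mu = 60 / avg_service_time = 60 / 23.6 = 2.54 per hour

2.54 per hour


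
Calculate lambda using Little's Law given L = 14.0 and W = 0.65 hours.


lambda = L / W = 14.0 / 0.65 = 21.54 per hour

21.54 per hour


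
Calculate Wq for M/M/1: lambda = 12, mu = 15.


rho = 12/15; Wq = rho/(mu - lambda) = 0.2667 hours

0.2667 hours


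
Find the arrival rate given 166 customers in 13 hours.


lambda = total arrivals / time = 166 / 13 = 12.77 per hour

12.77 per hour


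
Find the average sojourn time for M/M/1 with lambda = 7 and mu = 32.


W = 1/(mu - lambda) = 1/(32 - 7) = 0.04 hours

0.04 hours


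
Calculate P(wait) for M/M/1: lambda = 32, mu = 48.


P(wait) = rho = lambda/mu = 32/48 = 0.6667

0.6667


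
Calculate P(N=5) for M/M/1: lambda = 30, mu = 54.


rho = 30/54; P(n) = (1-rho)*rho^n = (1-30/54)*(30/54)^5 = 0.0235

0.0235


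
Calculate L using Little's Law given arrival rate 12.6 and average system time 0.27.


L = lambda * W = 12.6 * 0.27 = 3.4

3.4


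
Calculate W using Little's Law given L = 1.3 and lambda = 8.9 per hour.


W = L / lambda = 1.3 / 8.9 = 0.1461 hours

0.1461 hours


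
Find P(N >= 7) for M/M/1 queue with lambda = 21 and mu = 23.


P(N >= 7) = rho^7 = (21/23)^7 = 0.529

0.529


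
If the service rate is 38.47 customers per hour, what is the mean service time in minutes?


Mean service time = 60/mu = 60/38.47 = 1.56 minutes

1.56 minutes


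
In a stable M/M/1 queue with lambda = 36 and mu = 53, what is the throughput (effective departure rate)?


For a stable queue (lambda < mu), throughput = lambda = 36 per hour

36 per hour


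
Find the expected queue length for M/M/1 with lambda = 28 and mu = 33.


rho = 28/33; Lq = rho^2/(1-rho) = 4.75

4.75


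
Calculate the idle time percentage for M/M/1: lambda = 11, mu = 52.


Idle fraction = (1 - rho) * 100 = (1 - 11/52) * 100 = 78.8%

78.8%


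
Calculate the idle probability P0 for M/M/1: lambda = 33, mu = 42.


P0 = 1 - rho = 1 - 33/42 = 0.2143

0.2143


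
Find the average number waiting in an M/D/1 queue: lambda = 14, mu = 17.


M/D/1: Lq = rho^2 / (2*(1-rho)) where rho = 14/17; Lq = 1.92

1.92


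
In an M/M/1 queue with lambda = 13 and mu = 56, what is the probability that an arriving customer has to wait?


P(wait) = rho = lambda/mu = 13/56 = 0.2321

0.2321


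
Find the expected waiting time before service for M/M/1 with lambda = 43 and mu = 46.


rho = 43/46; Wq = rho/(mu - lambda) = 0.3116 hours

0.3116 hours


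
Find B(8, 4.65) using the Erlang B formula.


B(N,A) = (A^N/N!) / sum(A^k/k!, k=0..N) with N=8, A=4.65 = 0.0544

0.0544


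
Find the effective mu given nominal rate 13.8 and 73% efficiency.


Effective rate = mu * efficiency = 13.8 * 0.73 = 10.07 per hour

10.07 per hour


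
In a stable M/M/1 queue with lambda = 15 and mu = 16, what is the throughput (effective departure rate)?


For a stable queue (lambda < mu), throughput = lambda = 15 per hour

15 per hour


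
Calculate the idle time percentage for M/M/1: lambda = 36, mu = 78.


Idle fraction = (1 - rho) * 100 = (1 - 36/78) * 100 = 53.8%

53.8%


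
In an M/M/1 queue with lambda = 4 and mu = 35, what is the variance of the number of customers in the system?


rho = 4/35; Var(N) = rho/(1-rho)^2 = 0.15

0.15


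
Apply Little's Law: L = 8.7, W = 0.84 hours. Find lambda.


lambda = L / W = 8.7 / 0.84 = 10.36 per hour

10.36 per hour


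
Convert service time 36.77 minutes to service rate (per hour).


mu = 60 / avg_service_time = 60 / 36.77 = 1.63 per hour

1.63 per hour


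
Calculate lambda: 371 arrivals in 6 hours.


lambda = total arrivals / time = 371 / 6 = 61.83 per hour

61.83 per hour


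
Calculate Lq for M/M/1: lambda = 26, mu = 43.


rho = 26/43; Lq = rho^2/(1-rho) = 0.92

0.92


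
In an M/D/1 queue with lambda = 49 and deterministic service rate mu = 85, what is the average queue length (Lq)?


M/D/1: Lq = rho^2 / (2*(1-rho)) where rho = 49/85; Lq = 0.39

0.39


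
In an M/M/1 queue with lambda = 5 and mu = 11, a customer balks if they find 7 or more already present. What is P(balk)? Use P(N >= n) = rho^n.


P(N >= 7) = rho^7 = (5/11)^7 = 0.004

0.004


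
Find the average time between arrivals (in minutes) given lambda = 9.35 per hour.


Mean interarrival time = 60/lambda = 60/9.35 = 6.42 minutes

6.42 minutes


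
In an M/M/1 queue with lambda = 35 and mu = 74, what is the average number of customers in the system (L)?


rho = 35/74; L = rho/(1-rho) = 0.9

0.9


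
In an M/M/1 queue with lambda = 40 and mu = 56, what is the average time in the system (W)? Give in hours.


W = 1/(mu - lambda) = 1/(56 - 40) = 0.0625 hours

0.0625 hours


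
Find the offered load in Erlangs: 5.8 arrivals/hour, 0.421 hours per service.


Offered load a = lambda * E[S] = 5.8 * 0.421 = 2.44 Erlangs

2.44 Erlangs


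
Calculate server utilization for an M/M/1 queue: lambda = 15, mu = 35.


rho = lambda/mu = 15/35 = 0.4286

0.4286


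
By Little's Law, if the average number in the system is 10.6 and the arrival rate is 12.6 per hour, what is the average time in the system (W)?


W = L / lambda = 10.6 / 12.6 = 0.8413 hours

0.8413 hours


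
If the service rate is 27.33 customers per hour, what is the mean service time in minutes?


Mean service time = 60/mu = 60/27.33 = 2.2 minutes

2.2 minutes


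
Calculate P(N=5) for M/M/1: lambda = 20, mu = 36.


rho = 20/36; P(n) = (1-rho)*rho^n = (1-20/36)*(20/36)^5 = 0.0235

0.0235


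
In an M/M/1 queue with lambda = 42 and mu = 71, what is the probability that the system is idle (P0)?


P0 = 1 - rho = 1 - 42/71 = 0.4085

0.4085


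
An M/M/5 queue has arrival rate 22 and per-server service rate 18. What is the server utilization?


rho = lambda/(c*mu) = 22/(5*18) = 0.2444

0.2444


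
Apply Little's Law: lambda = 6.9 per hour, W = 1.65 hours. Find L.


L = lambda * W = 6.9 * 1.65 = 11.39

11.39


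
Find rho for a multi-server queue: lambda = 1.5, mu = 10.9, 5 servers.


rho = lambda / (c * mu) = 1.5 / (5 * 10.9) = 0.0275

0.0275


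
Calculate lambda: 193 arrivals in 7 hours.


lambda = total arrivals / time = 193 / 7 = 27.57 per hour

27.57 per hour


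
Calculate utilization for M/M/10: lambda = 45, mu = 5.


rho = lambda/(c*mu) = 45/(10*5) = 0.9

0.9


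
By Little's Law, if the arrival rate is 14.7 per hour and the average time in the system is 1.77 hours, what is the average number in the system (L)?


L = lambda * W = 14.7 * 1.77 = 26.02

26.02


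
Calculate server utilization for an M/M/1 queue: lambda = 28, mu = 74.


rho = lambda/mu = 28/74 = 0.3784

0.3784


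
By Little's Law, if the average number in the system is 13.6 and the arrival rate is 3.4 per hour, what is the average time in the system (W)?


W = L / lambda = 13.6 / 3.4 = 4.0 hours

4.0 hours


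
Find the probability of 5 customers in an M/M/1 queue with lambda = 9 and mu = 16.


rho = 9/16; P(n) = (1-rho)*rho^n = (1-9/16)*(9/16)^5 = 0.0246

0.0246


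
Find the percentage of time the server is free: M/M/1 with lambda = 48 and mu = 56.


Idle fraction = (1 - rho) * 100 = (1 - 48/56) * 100 = 14.3%

14.3%


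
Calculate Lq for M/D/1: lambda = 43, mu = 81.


M/D/1: Lq = rho^2 / (2*(1-rho)) where rho = 43/81; Lq = 0.3

0.3


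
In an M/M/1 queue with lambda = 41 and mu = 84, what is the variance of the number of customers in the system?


rho = 41/84; Var(N) = rho/(1-rho)^2 = 1.86

1.86


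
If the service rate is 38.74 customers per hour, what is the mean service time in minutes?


Mean service time = 60/mu = 60/38.74 = 1.55 minutes

1.55 minutes


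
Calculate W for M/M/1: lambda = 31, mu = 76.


W = 1/(mu - lambda) = 1/(76 - 31) = 0.0222 hours

0.0222 hours


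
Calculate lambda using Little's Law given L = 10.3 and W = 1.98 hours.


lambda = L / W = 10.3 / 1.98 = 5.2 per hour

5.2 per hour


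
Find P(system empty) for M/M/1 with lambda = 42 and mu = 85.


P0 = 1 - rho = 1 - 42/85 = 0.5059

0.5059


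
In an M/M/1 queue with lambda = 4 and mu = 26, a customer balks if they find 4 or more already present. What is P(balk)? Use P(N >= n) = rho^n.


P(N >= 4) = rho^4 = (4/26)^4 = 0.0006

0.0006


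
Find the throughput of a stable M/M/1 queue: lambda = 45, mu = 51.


For a stable queue (lambda < mu), throughput = lambda = 45 per hour

45 per hour


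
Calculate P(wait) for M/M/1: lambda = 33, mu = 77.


P(wait) = rho = lambda/mu = 33/77 = 0.4286

0.4286


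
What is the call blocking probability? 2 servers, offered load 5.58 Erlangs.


B(N,A) = (A^N/N!) / sum(A^k/k!, k=0..N) with N=2, A=5.58 = 0.7029

0.7029


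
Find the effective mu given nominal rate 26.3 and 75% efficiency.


Effective rate = mu * efficiency = 26.3 * 0.75 = 19.73 per hour

19.73 per hour


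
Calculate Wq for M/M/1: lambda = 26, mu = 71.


rho = 26/71; Wq = rho/(mu - lambda) = 0.0081 hours

0.0081 hours


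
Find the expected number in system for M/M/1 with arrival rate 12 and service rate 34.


rho = 12/34; L = rho/(1-rho) = 0.55

0.55


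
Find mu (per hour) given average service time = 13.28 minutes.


mu = 60 / avg_service_time = 60 / 13.28 = 4.52 per hour

4.52 per hour


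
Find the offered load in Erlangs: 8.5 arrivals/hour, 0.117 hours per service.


Offered load a = lambda * E[S] = 8.5 * 0.117 = 0.99 Erlangs

0.99 Erlangs


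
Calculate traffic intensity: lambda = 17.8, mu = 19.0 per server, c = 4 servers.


rho = lambda / (c * mu) = 17.8 / (4 * 19.0) = 0.2342

0.2342


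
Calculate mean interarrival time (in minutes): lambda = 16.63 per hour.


Mean interarrival time = 60/lambda = 60/16.63 = 3.61 minutes

3.61 minutes


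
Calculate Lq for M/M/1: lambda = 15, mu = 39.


rho = 15/39; Lq = rho^2/(1-rho) = 0.24

0.24


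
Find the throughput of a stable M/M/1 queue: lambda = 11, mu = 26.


For a stable queue (lambda < mu), throughput = lambda = 11 per hour

11 per hour


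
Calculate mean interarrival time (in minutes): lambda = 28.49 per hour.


Mean interarrival time = 60/lambda = 60/28.49 = 2.11 minutes

2.11 minutes


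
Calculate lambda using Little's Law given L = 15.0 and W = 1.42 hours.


lambda = L / W = 15.0 / 1.42 = 10.56 per hour

10.56 per hour


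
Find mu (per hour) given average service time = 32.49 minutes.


mu = 60 / avg_service_time = 60 / 32.49 = 1.85 per hour

1.85 per hour


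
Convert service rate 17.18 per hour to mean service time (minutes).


Mean service time = 60/mu = 60/17.18 = 3.49 minutes

3.49 minutes


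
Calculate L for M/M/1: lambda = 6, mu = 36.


rho = 6/36; L = rho/(1-rho) = 0.2

0.2


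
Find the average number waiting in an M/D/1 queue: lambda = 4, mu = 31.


M/D/1: Lq = rho^2 / (2*(1-rho)) where rho = 4/31; Lq = 0.01

0.01


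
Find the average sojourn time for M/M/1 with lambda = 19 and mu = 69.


W = 1/(mu - lambda) = 1/(69 - 19) = 0.02 hours

0.02 hours


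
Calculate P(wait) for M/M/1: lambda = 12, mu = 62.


P(wait) = rho = lambda/mu = 12/62 = 0.1935

0.1935


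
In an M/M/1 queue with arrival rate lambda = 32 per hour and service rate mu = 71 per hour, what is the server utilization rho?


rho = lambda/mu = 32/71 = 0.4507

0.4507


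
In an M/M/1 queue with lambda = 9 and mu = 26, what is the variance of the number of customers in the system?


rho = 9/26; Var(N) = rho/(1-rho)^2 = 0.81

0.81


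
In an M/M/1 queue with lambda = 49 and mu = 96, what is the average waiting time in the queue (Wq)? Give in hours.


rho = 49/96; Wq = rho/(mu - lambda) = 0.0109 hours

0.0109 hours


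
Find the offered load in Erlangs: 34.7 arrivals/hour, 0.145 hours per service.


Offered load a = lambda * E[S] = 34.7 * 0.145 = 5.03 Erlangs

5.03 Erlangs


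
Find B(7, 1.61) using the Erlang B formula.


B(N,A) = (A^N/N!) / sum(A^k/k!, k=0..N) with N=7, A=1.61 = 0.0011

0.0011


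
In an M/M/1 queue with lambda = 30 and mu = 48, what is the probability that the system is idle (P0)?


P0 = 1 - rho = 1 - 30/48 = 0.375

0.375


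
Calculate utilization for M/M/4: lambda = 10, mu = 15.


rho = lambda/(c*mu) = 10/(4*15) = 0.1667

0.1667


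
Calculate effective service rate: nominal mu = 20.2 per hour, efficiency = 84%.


Effective rate = mu * efficiency = 20.2 * 0.84 = 16.97 per hour

16.97 per hour


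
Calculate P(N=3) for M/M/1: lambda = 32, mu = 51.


rho = 32/51; P(n) = (1-rho)*rho^n = (1-32/51)*(32/51)^3 = 0.092

0.092


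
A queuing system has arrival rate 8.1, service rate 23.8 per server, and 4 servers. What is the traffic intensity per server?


rho = lambda / (c * mu) = 8.1 / (4 * 23.8) = 0.0851

0.0851


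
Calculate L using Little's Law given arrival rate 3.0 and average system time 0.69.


L = lambda * W = 3.0 * 0.69 = 2.07

2.07


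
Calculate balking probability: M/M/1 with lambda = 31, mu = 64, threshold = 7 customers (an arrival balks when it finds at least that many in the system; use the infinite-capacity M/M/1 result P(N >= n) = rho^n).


P(N >= 7) = rho^7 = (31/64)^7 = 0.0063

0.0063


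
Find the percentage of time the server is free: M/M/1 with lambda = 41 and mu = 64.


Idle fraction = (1 - rho) * 100 = (1 - 41/64) * 100 = 35.9%

35.9%


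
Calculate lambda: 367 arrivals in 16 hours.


lambda = total arrivals / time = 367 / 16 = 22.94 per hour

22.94 per hour


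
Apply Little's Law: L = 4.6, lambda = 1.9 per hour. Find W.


W = L / lambda = 4.6 / 1.9 = 2.4211 hours

2.4211 hours


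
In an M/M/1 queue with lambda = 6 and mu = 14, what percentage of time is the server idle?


Idle fraction = (1 - rho) * 100 = (1 - 6/14) * 100 = 57.1%

57.1%


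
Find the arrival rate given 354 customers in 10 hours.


lambda = total arrivals / time = 354 / 10 = 35.4 per hour

35.4 per hour


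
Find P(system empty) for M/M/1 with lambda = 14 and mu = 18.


P0 = 1 - rho = 1 - 14/18 = 0.2222

0.2222


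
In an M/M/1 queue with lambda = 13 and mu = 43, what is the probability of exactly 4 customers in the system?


rho = 13/43; P(n) = (1-rho)*rho^n = (1-13/43)*(13/43)^4 = 0.0058

0.0058


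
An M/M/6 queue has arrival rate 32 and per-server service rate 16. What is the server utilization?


rho = lambda/(c*mu) = 32/(6*16) = 0.3333

0.3333


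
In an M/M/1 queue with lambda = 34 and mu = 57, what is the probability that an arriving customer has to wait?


P(wait) = rho = lambda/mu = 34/57 = 0.5965

0.5965


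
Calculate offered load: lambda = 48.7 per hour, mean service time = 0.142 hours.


Offered load a = lambda * E[S] = 48.7 * 0.142 = 6.92 Erlangs

6.92 Erlangs


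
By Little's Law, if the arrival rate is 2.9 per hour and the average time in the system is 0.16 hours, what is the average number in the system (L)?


L = lambda * W = 2.9 * 0.16 = 0.46

0.46


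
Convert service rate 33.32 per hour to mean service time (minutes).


Mean service time = 60/mu = 60/33.32 = 1.8 minutes

1.8 minutes


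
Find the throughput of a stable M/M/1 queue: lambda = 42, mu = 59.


For a stable queue (lambda < mu), throughput = lambda = 42 per hour

42 per hour


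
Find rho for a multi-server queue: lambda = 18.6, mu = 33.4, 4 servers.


rho = lambda / (c * mu) = 18.6 / (4 * 33.4) = 0.1392

0.1392


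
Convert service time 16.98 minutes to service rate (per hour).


mu = 60 / avg_service_time = 60 / 16.98 = 3.53 per hour

3.53 per hour


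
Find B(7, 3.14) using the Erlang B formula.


B(N,A) = (A^N/N!) / sum(A^k/k!, k=0..N) with N=7, A=3.14 = 0.0262

0.0262


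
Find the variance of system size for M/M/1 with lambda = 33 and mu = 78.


rho = 33/78; Var(N) = rho/(1-rho)^2 = 1.27

1.27


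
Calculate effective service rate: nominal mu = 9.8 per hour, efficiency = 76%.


Effective rate = mu * efficiency = 9.8 * 0.76 = 7.45 per hour

7.45 per hour


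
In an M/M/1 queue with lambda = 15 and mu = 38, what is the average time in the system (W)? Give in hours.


W = 1/(mu - lambda) = 1/(38 - 15) = 0.0435 hours

0.0435 hours


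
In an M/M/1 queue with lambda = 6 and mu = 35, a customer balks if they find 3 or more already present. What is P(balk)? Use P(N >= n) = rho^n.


P(N >= 3) = rho^3 = (6/35)^3 = 0.005

0.005


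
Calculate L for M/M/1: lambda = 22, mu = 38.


rho = 22/38; L = rho/(1-rho) = 1.38

1.38


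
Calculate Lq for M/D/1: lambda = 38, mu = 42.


M/D/1: Lq = rho^2 / (2*(1-rho)) where rho = 38/42; Lq = 4.3

4.3


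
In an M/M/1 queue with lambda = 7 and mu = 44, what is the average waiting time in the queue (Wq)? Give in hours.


rho = 7/44; Wq = rho/(mu - lambda) = 0.0043 hours

0.0043 hours


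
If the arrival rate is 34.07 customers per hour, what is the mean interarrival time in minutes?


Mean interarrival time = 60/lambda = 60/34.07 = 1.76 minutes

1.76 minutes


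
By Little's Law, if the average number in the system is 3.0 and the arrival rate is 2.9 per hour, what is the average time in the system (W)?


W = L / lambda = 3.0 / 2.9 = 1.0345 hours

1.0345 hours


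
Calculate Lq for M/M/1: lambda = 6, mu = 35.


rho = 6/35; Lq = rho^2/(1-rho) = 0.04

0.04


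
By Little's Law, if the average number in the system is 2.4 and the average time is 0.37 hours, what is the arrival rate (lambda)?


lambda = L / W = 2.4 / 0.37 = 6.49 per hour

6.49 per hour


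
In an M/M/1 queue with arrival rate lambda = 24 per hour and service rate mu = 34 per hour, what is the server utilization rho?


rho = lambda/mu = 24/34 = 0.7059

0.7059


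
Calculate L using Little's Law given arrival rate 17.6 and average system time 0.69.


L = lambda * W = 17.6 * 0.69 = 12.14

12.14


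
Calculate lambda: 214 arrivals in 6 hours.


lambda = total arrivals / time = 214 / 6 = 35.67 per hour

35.67 per hour


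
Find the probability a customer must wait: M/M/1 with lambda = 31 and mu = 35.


P(wait) = rho = lambda/mu = 31/35 = 0.8857

0.8857


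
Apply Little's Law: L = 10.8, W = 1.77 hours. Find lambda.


lambda = L / W = 10.8 / 1.77 = 6.1 per hour

6.1 per hour


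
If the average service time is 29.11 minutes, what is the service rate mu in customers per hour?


mu = 60 / avg_service_time = 60 / 29.11 = 2.06 per hour

2.06 per hour


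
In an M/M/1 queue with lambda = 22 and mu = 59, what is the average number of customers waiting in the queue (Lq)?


rho = 22/59; Lq = rho^2/(1-rho) = 0.22

0.22


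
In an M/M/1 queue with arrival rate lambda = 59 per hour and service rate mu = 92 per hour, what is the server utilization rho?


rho = lambda/mu = 59/92 = 0.6413

0.6413


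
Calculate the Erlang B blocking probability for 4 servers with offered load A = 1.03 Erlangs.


B(N,A) = (A^N/N!) / sum(A^k/k!, k=0..N) with N=4, A=1.03 = 0.0168

0.0168


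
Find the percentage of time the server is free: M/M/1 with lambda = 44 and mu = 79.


Idle fraction = (1 - rho) * 100 = (1 - 44/79) * 100 = 44.3%

44.3%


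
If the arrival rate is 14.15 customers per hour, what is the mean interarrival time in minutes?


Mean interarrival time = 60/lambda = 60/14.15 = 4.24 minutes

4.24 minutes


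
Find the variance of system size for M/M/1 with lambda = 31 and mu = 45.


rho = 31/45; Var(N) = rho/(1-rho)^2 = 7.12

7.12


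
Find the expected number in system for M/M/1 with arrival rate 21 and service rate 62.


rho = 21/62; L = rho/(1-rho) = 0.51

0.51


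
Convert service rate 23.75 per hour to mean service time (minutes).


Mean service time = 60/mu = 60/23.75 = 2.53 minutes

2.53 minutes


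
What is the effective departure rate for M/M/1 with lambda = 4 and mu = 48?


For a stable queue (lambda < mu), throughput = lambda = 4 per hour

4 per hour


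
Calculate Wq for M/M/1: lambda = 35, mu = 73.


rho = 35/73; Wq = rho/(mu - lambda) = 0.0126 hours

0.0126 hours


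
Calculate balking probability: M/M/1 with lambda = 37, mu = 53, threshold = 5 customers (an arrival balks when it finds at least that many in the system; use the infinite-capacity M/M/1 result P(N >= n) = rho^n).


P(N >= 5) = rho^5 = (37/53)^5 = 0.1658

0.1658


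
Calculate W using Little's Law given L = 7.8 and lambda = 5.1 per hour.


W = L / lambda = 7.8 / 5.1 = 1.5294 hours

1.5294 hours


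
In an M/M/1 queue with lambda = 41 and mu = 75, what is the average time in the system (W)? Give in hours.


W = 1/(mu - lambda) = 1/(75 - 41) = 0.0294 hours

0.0294 hours


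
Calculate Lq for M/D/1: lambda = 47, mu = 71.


M/D/1: Lq = rho^2 / (2*(1-rho)) where rho = 47/71; Lq = 0.65

0.65


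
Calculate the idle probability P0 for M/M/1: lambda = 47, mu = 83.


P0 = 1 - rho = 1 - 47/83 = 0.4337

0.4337


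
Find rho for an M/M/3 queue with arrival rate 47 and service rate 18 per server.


rho = lambda/(c*mu) = 47/(3*18) = 0.8704

0.8704


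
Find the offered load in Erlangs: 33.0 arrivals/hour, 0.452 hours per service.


Offered load a = lambda * E[S] = 33.0 * 0.452 = 14.92 Erlangs

14.92 Erlangs


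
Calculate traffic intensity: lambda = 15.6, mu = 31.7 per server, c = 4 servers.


rho = lambda / (c * mu) = 15.6 / (4 * 31.7) = 0.123

0.123


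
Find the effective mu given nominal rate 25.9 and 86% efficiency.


Effective rate = mu * efficiency = 25.9 * 0.86 = 22.27 per hour

22.27 per hour


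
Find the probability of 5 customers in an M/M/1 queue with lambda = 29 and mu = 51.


rho = 29/51; P(n) = (1-rho)*rho^n = (1-29/51)*(29/51)^5 = 0.0256

0.0256


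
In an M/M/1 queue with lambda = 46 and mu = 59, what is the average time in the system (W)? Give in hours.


W = 1/(mu - lambda) = 1/(59 - 46) = 0.0769 hours

0.0769 hours


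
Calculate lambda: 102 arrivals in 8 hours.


lambda = total arrivals / time = 102 / 8 = 12.75 per hour

12.75 per hour


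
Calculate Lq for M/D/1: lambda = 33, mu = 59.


M/D/1: Lq = rho^2 / (2*(1-rho)) where rho = 33/59; Lq = 0.35

0.35


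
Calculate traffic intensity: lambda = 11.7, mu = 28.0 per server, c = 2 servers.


rho = lambda / (c * mu) = 11.7 / (2 * 28.0) = 0.2089

0.2089


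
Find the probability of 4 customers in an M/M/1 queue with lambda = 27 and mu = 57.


rho = 27/57; P(n) = (1-rho)*rho^n = (1-27/57)*(27/57)^4 = 0.0265

0.0265


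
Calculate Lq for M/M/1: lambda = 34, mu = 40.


rho = 34/40; Lq = rho^2/(1-rho) = 4.82

4.82


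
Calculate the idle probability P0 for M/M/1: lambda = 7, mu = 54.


P0 = 1 - rho = 1 - 7/54 = 0.8704

0.8704


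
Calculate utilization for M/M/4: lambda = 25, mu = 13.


rho = lambda/(c*mu) = 25/(4*13) = 0.4808

0.4808


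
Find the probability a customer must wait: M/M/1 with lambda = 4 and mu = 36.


P(wait) = rho = lambda/mu = 4/36 = 0.1111

0.1111


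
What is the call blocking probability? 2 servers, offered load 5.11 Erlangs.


B(N,A) = (A^N/N!) / sum(A^k/k!, k=0..N) with N=2, A=5.11 = 0.6812

0.6812


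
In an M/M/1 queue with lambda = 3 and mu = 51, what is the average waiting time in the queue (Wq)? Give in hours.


rho = 3/51; Wq = rho/(mu - lambda) = 0.0012 hours

0.0012 hours


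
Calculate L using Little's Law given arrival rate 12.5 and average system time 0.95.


L = lambda * W = 12.5 * 0.95 = 11.88

11.88


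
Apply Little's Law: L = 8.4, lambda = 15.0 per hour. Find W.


W = L / lambda = 8.4 / 15.0 = 0.56 hours

0.56 hours


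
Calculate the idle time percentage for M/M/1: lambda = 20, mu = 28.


Idle fraction = (1 - rho) * 100 = (1 - 20/28) * 100 = 28.6%

28.6%


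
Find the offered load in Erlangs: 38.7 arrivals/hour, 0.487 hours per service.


Offered load a = lambda * E[S] = 38.7 * 0.487 = 18.85 Erlangs

18.85 Erlangs


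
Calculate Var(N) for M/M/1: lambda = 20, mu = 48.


rho = 20/48; Var(N) = rho/(1-rho)^2 = 1.22

1.22


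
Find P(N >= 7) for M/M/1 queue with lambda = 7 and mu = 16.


P(N >= 7) = rho^7 = (7/16)^7 = 0.0031

0.0031


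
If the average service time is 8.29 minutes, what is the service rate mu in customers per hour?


mu = 60 / avg_service_time = 60 / 8.29 = 7.24 per hour

7.24 per hour


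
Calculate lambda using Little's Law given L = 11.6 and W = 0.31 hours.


lambda = L / W = 11.6 / 0.31 = 37.42 per hour

37.42 per hour


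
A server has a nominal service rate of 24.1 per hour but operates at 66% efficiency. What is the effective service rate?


Effective rate = mu * efficiency = 24.1 * 0.66 = 15.91 per hour

15.91 per hour


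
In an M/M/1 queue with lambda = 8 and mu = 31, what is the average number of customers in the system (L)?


rho = 8/31; L = rho/(1-rho) = 0.35

0.35


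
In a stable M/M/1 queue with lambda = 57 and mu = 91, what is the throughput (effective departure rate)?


For a stable queue (lambda < mu), throughput = lambda = 57 per hour

57 per hour


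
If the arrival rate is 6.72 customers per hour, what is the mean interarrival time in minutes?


Mean interarrival time = 60/lambda = 60/6.72 = 8.93 minutes

8.93 minutes


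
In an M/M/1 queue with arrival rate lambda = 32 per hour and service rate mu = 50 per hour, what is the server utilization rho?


rho = lambda/mu = 32/50 = 0.64

0.64


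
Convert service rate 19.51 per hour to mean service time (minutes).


Mean service time = 60/mu = 60/19.51 = 3.08 minutes

3.08 minutes


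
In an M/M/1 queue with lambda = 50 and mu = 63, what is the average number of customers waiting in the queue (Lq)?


rho = 50/63; Lq = rho^2/(1-rho) = 3.05

3.05


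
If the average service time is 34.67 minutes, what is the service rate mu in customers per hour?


mu = 60 / avg_service_time = 60 / 34.67 = 1.73 per hour

1.73 per hour


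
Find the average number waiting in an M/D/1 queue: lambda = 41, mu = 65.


M/D/1: Lq = rho^2 / (2*(1-rho)) where rho = 41/65; Lq = 0.54

0.54


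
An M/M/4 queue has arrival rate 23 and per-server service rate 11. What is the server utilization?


rho = lambda/(c*mu) = 23/(4*11) = 0.5227

0.5227


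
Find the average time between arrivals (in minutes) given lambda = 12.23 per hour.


Mean interarrival time = 60/lambda = 60/12.23 = 4.91 minutes

4.91 minutes


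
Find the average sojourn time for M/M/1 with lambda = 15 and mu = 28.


W = 1/(mu - lambda) = 1/(28 - 15) = 0.0769 hours

0.0769 hours


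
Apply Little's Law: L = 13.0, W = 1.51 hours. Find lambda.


lambda = L / W = 13.0 / 1.51 = 8.61 per hour

8.61 per hour


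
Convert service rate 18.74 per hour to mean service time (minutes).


Mean service time = 60/mu = 60/18.74 = 3.2 minutes

3.2 minutes


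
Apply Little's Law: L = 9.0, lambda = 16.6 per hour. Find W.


W = L / lambda = 9.0 / 16.6 = 0.5422 hours

0.5422 hours


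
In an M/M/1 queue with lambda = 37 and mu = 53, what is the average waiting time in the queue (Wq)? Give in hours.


rho = 37/53; Wq = rho/(mu - lambda) = 0.0436 hours

0.0436 hours


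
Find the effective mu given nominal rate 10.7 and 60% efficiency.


Effective rate = mu * efficiency = 10.7 * 0.6 = 6.42 per hour

6.42 per hour


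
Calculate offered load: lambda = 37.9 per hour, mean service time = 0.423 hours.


Offered load a = lambda * E[S] = 37.9 * 0.423 = 16.03 Erlangs

16.03 Erlangs


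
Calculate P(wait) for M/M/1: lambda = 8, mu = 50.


P(wait) = rho = lambda/mu = 8/50 = 0.16

0.16


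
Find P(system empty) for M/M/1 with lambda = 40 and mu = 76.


P0 = 1 - rho = 1 - 40/76 = 0.4737

0.4737


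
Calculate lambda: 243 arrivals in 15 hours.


lambda = total arrivals / time = 243 / 15 = 16.2 per hour

16.2 per hour


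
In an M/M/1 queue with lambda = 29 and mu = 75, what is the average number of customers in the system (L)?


rho = 29/75; L = rho/(1-rho) = 0.63

0.63


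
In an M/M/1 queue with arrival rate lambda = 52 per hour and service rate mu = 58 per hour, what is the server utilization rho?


rho = lambda/mu = 52/58 = 0.8966

0.8966


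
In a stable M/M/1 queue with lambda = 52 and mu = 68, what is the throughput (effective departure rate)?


For a stable queue (lambda < mu), throughput = lambda = 52 per hour

52 per hour


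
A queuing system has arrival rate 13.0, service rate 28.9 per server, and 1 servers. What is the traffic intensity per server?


rho = lambda / (c * mu) = 13.0 / (1 * 28.9) = 0.4498

0.4498


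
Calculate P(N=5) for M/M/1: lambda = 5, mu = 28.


rho = 5/28; P(n) = (1-rho)*rho^n = (1-5/28)*(5/28)^5 = 0.0001

0.0001


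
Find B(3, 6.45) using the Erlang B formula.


B(N,A) = (A^N/N!) / sum(A^k/k!, k=0..N) with N=3, A=6.45 = 0.6129

0.6129


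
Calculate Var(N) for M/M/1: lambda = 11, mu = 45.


rho = 11/45; Var(N) = rho/(1-rho)^2 = 0.43

0.43


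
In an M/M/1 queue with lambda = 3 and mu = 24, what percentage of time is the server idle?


Idle fraction = (1 - rho) * 100 = (1 - 3/24) * 100 = 87.5%

87.5%


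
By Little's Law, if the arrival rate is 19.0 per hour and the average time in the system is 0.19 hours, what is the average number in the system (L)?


L = lambda * W = 19.0 * 0.19 = 3.61

3.61


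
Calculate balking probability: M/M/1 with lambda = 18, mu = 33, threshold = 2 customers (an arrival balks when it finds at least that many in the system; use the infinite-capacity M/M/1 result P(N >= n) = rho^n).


P(N >= 2) = rho^2 = (18/33)^2 = 0.2975

0.2975


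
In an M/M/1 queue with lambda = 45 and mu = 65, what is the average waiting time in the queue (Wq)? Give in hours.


rho = 45/65; Wq = rho/(mu - lambda) = 0.0346 hours

0.0346 hours


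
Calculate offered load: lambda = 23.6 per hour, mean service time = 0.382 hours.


Offered load a = lambda * E[S] = 23.6 * 0.382 = 9.02 Erlangs

9.02 Erlangs


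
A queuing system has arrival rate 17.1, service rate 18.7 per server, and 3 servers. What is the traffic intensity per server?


rho = lambda / (c * mu) = 17.1 / (3 * 18.7) = 0.3048

0.3048


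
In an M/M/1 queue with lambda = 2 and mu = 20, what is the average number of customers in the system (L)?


rho = 2/20; L = rho/(1-rho) = 0.11

0.11


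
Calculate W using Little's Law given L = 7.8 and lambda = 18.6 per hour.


W = L / lambda = 7.8 / 18.6 = 0.4194 hours

0.4194 hours


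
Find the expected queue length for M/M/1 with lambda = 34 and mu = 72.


rho = 34/72; Lq = rho^2/(1-rho) = 0.42

0.42


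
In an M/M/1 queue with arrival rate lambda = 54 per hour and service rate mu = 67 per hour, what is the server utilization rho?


rho = lambda/mu = 54/67 = 0.806

0.806


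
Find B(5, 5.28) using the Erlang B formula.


B(N,A) = (A^N/N!) / sum(A^k/k!, k=0..N) with N=5, A=5.28 = 0.3072

0.3072


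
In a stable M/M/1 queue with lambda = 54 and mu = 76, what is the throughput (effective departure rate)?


For a stable queue (lambda < mu), throughput = lambda = 54 per hour

54 per hour


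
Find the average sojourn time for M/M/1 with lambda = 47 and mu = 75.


W = 1/(mu - lambda) = 1/(75 - 47) = 0.0357 hours

0.0357 hours


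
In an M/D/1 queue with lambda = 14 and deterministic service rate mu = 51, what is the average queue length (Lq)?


M/D/1: Lq = rho^2 / (2*(1-rho)) where rho = 14/51; Lq = 0.05

0.05


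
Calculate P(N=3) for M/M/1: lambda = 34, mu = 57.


rho = 34/57; P(n) = (1-rho)*rho^n = (1-34/57)*(34/57)^3 = 0.0856

0.0856


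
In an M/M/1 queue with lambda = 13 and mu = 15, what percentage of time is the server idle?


Idle fraction = (1 - rho) * 100 = (1 - 13/15) * 100 = 13.3%

13.3%


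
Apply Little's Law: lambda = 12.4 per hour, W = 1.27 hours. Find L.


L = lambda * W = 12.4 * 1.27 = 15.75

15.75


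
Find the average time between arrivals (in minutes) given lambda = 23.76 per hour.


Mean interarrival time = 60/lambda = 60/23.76 = 2.53 minutes

2.53 minutes


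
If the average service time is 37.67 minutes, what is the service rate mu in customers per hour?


mu = 60 / avg_service_time = 60 / 37.67 = 1.59 per hour

1.59 per hour


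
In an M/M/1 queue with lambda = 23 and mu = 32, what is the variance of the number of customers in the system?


rho = 23/32; Var(N) = rho/(1-rho)^2 = 9.09

9.09


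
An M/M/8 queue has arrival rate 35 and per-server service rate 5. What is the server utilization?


rho = lambda/(c*mu) = 35/(8*5) = 0.875

0.875


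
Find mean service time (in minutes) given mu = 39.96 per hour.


Mean service time = 60/mu = 60/39.96 = 1.5 minutes

1.5 minutes


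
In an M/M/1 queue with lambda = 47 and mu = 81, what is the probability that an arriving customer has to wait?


P(wait) = rho = lambda/mu = 47/81 = 0.5802

0.5802


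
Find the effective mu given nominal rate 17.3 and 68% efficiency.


Effective rate = mu * efficiency = 17.3 * 0.68 = 11.76 per hour

11.76 per hour


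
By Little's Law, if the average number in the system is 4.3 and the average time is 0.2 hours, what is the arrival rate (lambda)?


lambda = L / W = 4.3 / 0.2 = 21.5 per hour

21.5 per hour


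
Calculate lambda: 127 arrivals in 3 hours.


lambda = total arrivals / time = 127 / 3 = 42.33 per hour

42.33 per hour


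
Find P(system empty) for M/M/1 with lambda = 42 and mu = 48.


P0 = 1 - rho = 1 - 42/48 = 0.125

0.125


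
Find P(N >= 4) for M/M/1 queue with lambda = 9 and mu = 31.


P(N >= 4) = rho^4 = (9/31)^4 = 0.0071

0.0071


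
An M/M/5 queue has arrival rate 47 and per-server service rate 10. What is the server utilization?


rho = lambda/(c*mu) = 47/(5*10) = 0.94

0.94


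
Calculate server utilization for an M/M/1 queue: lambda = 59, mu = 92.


rho = lambda/mu = 59/92 = 0.6413

0.6413


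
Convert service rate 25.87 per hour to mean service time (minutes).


Mean service time = 60/mu = 60/25.87 = 2.32 minutes

2.32 minutes


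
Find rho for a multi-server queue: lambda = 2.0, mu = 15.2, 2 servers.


rho = lambda / (c * mu) = 2.0 / (2 * 15.2) = 0.0658

0.0658


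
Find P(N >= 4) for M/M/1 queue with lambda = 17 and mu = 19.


P(N >= 4) = rho^4 = (17/19)^4 = 0.6409

0.6409


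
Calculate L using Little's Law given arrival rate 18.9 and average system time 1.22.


L = lambda * W = 18.9 * 1.22 = 23.06

23.06


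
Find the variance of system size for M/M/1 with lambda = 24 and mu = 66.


rho = 24/66; Var(N) = rho/(1-rho)^2 = 0.9

0.9


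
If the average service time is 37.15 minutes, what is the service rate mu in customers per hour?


mu = 60 / avg_service_time = 60 / 37.15 = 1.62 per hour

1.62 per hour


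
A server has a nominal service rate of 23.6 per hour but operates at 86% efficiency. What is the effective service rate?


Effective rate = mu * efficiency = 23.6 * 0.86 = 20.3 per hour

20.3 per hour


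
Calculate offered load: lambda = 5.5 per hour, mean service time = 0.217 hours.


Offered load a = lambda * E[S] = 5.5 * 0.217 = 1.19 Erlangs

1.19 Erlangs


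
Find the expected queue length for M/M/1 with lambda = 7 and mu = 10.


rho = 7/10; Lq = rho^2/(1-rho) = 1.63

1.63


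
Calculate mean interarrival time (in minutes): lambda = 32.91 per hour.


Mean interarrival time = 60/lambda = 60/32.91 = 1.82 minutes

1.82 minutes


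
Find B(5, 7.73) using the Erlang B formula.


B(N,A) = (A^N/N!) / sum(A^k/k!, k=0..N) with N=5, A=7.73 = 0.4652

0.4652


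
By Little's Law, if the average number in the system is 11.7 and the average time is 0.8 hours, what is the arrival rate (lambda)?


lambda = L / W = 11.7 / 0.8 = 14.63 per hour

14.63 per hour


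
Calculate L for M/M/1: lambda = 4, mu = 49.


rho = 4/49; L = rho/(1-rho) = 0.09

0.09


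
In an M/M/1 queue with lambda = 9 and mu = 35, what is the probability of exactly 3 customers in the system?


rho = 9/35; P(n) = (1-rho)*rho^n = (1-9/35)*(9/35)^3 = 0.0126

0.0126


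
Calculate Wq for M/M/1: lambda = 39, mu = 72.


rho = 39/72; Wq = rho/(mu - lambda) = 0.0164 hours

0.0164 hours


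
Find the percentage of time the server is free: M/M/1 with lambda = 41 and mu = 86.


Idle fraction = (1 - rho) * 100 = (1 - 41/86) * 100 = 52.3%

52.3%


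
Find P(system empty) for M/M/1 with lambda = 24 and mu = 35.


P0 = 1 - rho = 1 - 24/35 = 0.3143

0.3143


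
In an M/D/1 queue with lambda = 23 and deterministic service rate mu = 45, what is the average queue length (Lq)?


M/D/1: Lq = rho^2 / (2*(1-rho)) where rho = 23/45; Lq = 0.27

0.27


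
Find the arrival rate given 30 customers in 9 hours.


lambda = total arrivals / time = 30 / 9 = 3.33 per hour

3.33 per hour


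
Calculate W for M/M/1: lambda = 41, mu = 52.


W = 1/(mu - lambda) = 1/(52 - 41) = 0.0909 hours

0.0909 hours


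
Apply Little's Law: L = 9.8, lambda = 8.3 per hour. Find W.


W = L / lambda = 9.8 / 8.3 = 1.1807 hours

1.1807 hours


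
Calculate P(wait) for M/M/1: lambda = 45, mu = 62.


P(wait) = rho = lambda/mu = 45/62 = 0.7258

0.7258


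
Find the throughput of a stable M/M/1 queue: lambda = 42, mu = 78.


For a stable queue (lambda < mu), throughput = lambda = 42 per hour

42 per hour


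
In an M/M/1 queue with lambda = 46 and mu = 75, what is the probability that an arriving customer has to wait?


P(wait) = rho = lambda/mu = 46/75 = 0.6133

0.6133


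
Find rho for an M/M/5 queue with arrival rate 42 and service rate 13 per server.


rho = lambda/(c*mu) = 42/(5*13) = 0.6462

0.6462


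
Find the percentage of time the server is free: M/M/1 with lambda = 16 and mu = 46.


Idle fraction = (1 - rho) * 100 = (1 - 16/46) * 100 = 65.2%

65.2%


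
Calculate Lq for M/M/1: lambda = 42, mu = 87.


rho = 42/87; Lq = rho^2/(1-rho) = 0.45

0.45


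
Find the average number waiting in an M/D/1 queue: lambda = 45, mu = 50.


M/D/1: Lq = rho^2 / (2*(1-rho)) where rho = 45/50; Lq = 4.05

4.05


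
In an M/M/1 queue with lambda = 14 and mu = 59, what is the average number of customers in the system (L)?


rho = 14/59; L = rho/(1-rho) = 0.31

0.31


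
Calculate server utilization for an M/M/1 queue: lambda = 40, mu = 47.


rho = lambda/mu = 40/47 = 0.8511

0.8511


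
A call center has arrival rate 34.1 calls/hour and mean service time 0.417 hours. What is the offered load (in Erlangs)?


Offered load a = lambda * E[S] = 34.1 * 0.417 = 14.22 Erlangs

14.22 Erlangs


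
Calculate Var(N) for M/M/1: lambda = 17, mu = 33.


rho = 17/33; Var(N) = rho/(1-rho)^2 = 2.19

2.19
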